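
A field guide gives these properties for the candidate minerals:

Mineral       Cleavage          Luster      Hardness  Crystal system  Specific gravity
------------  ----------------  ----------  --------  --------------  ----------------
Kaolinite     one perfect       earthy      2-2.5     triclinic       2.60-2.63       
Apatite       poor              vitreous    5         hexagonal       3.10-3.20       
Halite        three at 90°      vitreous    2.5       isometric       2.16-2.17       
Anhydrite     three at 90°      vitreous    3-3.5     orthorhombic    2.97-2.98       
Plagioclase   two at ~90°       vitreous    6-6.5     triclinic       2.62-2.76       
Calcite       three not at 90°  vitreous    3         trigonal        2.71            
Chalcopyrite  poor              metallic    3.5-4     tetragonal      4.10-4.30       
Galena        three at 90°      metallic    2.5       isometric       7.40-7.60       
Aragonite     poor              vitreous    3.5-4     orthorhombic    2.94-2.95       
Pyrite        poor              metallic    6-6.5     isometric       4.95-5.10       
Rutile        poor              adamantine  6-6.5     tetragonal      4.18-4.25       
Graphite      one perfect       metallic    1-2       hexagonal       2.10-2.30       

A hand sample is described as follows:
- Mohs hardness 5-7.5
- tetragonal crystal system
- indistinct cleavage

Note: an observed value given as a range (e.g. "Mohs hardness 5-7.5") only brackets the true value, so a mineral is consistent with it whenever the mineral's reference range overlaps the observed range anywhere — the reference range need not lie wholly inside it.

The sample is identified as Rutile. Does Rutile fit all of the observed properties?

Mohs hardness 5-7.5 — fits Rutile (hardness 6-6.5).
Tetragonal crystal system — fits Rutile (tetragonal system).
Indistinct cleavage — fits Rutile (cleavage poor).
Nothing contradicts Rutile.

Yes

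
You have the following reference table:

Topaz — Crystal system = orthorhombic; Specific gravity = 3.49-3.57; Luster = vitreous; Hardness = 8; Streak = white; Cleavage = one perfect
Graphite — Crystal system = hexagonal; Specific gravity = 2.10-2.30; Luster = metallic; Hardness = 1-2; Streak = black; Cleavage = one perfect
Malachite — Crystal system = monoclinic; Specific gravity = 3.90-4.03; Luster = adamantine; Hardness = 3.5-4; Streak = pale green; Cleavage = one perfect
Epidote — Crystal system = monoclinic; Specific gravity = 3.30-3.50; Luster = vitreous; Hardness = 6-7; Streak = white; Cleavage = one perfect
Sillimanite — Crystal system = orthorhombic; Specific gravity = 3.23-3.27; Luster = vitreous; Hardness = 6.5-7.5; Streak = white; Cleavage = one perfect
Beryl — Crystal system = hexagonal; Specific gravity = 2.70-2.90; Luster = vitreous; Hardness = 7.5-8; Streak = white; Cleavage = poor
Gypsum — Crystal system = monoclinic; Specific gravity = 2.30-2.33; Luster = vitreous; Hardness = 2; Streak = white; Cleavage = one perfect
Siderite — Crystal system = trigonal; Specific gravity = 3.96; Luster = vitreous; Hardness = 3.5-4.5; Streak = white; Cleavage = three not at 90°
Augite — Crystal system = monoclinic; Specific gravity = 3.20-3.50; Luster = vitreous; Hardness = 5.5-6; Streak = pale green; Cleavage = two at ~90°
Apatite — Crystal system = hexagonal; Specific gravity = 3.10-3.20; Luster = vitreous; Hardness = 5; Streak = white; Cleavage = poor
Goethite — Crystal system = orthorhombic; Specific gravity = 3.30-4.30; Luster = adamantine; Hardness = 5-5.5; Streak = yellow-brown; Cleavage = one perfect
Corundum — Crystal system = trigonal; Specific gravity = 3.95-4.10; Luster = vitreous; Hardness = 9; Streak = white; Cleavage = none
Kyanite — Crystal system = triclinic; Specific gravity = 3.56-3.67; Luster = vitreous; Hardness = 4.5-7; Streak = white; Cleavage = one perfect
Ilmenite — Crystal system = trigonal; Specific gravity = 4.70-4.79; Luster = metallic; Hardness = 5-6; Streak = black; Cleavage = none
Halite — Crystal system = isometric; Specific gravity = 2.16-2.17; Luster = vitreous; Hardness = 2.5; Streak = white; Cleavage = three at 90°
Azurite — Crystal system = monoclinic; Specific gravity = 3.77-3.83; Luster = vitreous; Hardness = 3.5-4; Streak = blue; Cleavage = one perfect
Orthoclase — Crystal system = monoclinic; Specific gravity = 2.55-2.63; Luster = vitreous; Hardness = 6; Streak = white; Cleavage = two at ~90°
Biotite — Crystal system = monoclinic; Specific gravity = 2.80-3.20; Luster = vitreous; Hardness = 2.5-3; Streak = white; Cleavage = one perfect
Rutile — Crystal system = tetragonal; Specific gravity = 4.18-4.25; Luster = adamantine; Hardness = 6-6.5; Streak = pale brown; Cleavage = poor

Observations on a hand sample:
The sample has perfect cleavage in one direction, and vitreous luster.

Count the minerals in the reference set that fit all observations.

7

Perfect cleavage in one direction: only Topaz, Graphite, Malachite, Epidote, Sillimanite, Gypsum, Goethite, Kyanite, Azurite, Biotite remain.
Vitreous luster eliminates Graphite, Malachite, Goethite.
Remaining candidates: Azurite, Biotite, Epidote, Gypsum, Kyanite, Sillimanite, Topaz.
That is 7 minerals.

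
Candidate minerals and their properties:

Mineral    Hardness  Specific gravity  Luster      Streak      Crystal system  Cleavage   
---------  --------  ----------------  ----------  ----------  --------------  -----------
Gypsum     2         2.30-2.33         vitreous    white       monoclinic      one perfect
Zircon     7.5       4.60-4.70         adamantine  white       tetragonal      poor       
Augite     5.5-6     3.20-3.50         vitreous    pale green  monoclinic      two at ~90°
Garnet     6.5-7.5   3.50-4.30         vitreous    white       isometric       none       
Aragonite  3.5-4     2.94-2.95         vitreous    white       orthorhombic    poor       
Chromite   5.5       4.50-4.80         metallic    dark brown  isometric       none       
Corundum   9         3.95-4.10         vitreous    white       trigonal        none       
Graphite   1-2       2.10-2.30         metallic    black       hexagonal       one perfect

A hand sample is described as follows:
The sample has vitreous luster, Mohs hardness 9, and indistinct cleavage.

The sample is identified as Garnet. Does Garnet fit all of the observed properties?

Vitreous luster — consistent with Garnet (vitreous luster).
Mohs hardness 9 — Garnet has hardness 6.5-7.5; a mismatch.
Indistinct cleavage — Garnet has cleavage none; a mismatch.
2 of the observed properties are inconsistent with Garnet.

Inconsistent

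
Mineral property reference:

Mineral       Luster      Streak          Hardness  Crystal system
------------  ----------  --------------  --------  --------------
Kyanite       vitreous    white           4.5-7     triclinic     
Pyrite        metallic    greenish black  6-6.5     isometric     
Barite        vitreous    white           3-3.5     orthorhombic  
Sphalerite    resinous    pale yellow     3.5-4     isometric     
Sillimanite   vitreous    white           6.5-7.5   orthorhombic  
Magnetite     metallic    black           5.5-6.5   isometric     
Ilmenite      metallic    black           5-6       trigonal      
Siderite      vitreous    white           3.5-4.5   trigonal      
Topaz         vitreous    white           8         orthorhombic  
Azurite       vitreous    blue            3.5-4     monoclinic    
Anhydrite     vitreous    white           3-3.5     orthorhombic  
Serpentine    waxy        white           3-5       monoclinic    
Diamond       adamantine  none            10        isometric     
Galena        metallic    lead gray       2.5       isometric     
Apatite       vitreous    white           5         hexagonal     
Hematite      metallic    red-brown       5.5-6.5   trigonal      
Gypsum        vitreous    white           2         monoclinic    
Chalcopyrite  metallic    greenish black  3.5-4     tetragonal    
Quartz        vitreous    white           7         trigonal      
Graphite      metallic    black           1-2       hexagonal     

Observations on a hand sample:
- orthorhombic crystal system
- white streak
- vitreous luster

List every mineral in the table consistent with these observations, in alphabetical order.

Orthorhombic crystal system — Barite, Sillimanite, Topaz, Anhydrite remain.
White streak — every remaining candidate is consistent.
Vitreous luster — all remaining candidates fit.
The minerals that satisfy all observations are Anhydrite, Barite, Sillimanite, Topaz.

Anhydrite, Barite, Sillimanite, Topaz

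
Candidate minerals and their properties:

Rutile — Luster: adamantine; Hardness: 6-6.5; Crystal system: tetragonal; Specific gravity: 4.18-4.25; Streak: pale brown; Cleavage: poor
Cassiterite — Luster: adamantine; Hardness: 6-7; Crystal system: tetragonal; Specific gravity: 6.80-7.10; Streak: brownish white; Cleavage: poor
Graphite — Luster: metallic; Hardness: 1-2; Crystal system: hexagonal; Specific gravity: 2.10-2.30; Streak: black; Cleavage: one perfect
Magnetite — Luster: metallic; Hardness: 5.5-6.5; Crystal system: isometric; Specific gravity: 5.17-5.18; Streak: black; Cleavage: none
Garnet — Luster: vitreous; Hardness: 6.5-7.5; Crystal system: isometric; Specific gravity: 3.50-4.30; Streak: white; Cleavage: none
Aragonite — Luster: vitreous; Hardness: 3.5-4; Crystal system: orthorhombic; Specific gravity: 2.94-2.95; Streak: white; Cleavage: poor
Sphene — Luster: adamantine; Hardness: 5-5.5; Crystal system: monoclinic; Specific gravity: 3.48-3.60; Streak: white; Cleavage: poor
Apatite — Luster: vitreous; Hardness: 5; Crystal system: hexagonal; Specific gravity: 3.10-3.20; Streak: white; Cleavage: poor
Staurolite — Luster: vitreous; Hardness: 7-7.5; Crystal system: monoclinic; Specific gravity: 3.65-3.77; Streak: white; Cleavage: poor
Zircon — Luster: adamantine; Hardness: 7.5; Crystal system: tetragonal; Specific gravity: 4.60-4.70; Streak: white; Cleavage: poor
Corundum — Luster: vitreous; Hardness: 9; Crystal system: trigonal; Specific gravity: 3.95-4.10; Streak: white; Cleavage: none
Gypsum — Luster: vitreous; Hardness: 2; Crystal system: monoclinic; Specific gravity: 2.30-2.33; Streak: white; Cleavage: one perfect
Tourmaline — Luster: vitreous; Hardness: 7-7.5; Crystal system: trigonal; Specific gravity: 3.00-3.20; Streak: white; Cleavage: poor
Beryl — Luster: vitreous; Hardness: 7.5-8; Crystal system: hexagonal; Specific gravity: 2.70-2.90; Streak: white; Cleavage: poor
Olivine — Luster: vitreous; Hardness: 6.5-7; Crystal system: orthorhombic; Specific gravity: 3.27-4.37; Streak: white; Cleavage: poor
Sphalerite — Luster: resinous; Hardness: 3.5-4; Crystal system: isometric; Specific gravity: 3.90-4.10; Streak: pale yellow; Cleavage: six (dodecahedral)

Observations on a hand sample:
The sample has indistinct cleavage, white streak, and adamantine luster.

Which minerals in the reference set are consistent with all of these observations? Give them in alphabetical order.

Indistinct cleavage is inconsistent with Graphite, Magnetite, Garnet, Corundum, Gypsum, Sphalerite.
White streak eliminates Rutile, Cassiterite.
Adamantine luster — leaves Sphene, Zircon.
The minerals that satisfy all observations are Sphene, Zircon.

Sphene, Zircon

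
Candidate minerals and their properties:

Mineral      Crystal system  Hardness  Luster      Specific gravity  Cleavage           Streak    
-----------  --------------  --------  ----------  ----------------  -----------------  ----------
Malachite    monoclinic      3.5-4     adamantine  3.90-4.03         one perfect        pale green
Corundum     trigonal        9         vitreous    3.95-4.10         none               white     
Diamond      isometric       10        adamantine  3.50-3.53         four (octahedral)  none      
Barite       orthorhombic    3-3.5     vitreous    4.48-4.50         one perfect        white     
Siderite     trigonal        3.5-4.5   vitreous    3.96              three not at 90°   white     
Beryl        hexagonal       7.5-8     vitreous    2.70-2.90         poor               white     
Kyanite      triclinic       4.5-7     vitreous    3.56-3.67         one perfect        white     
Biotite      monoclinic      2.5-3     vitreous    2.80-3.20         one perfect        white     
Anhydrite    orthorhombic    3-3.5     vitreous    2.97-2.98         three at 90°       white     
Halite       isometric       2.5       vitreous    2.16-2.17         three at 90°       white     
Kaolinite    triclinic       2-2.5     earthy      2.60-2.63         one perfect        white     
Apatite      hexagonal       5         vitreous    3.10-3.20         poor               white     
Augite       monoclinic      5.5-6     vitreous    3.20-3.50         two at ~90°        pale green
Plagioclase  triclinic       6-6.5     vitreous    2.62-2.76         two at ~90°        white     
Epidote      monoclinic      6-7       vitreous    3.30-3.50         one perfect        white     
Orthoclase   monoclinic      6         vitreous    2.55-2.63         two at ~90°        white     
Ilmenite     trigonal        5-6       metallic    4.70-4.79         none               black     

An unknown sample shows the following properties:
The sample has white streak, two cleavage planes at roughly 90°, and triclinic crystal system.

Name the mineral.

White streak is inconsistent with Malachite, Diamond, Augite, Ilmenite.
Two cleavage planes at roughly 90° — narrows the field to Plagioclase, Orthoclase.
Triclinic crystal system is inconsistent with Orthoclase.
The only mineral consistent with every observation is Plagioclase.

Plagioclase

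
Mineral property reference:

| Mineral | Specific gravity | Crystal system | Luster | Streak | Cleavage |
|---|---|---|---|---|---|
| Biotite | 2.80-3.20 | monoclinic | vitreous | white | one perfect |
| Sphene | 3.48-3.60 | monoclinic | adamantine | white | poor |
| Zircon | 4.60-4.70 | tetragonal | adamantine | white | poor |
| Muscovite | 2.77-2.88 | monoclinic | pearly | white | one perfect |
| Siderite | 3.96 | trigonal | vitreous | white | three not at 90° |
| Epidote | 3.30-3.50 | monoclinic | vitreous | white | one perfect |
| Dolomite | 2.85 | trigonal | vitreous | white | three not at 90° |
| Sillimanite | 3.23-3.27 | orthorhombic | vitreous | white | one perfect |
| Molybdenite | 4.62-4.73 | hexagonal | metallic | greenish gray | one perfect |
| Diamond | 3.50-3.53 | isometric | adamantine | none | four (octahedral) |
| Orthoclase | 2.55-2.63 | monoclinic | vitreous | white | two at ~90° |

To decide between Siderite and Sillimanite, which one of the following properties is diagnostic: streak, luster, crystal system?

Streak: both white — shared.
Luster: both vitreous — shared.
Crystal system: Siderite trigonal, Sillimanite orthorhombic — different.
Only crystal system differs between Siderite and Sillimanite among the listed tests.

crystal system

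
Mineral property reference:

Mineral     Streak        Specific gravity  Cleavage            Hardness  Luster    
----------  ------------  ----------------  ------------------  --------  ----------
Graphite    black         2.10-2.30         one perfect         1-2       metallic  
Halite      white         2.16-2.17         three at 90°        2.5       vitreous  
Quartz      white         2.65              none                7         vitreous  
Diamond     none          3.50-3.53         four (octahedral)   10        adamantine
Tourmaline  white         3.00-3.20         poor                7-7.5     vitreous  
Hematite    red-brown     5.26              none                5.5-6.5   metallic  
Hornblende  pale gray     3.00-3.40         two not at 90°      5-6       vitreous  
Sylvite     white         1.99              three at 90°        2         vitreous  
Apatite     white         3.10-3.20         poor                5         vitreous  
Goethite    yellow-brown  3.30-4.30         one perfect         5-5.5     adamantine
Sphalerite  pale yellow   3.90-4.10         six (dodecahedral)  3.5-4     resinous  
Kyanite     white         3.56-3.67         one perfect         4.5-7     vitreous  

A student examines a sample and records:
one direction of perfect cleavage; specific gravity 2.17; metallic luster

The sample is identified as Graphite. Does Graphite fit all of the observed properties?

One direction of perfect cleavage — agrees with Graphite (cleavage one perfect).
Specific gravity 2.17 — agrees with Graphite (SG 2.10-2.30).
Metallic luster — agrees with Graphite (metallic luster).
All observations are consistent with the tabulated values for Graphite.

Consistent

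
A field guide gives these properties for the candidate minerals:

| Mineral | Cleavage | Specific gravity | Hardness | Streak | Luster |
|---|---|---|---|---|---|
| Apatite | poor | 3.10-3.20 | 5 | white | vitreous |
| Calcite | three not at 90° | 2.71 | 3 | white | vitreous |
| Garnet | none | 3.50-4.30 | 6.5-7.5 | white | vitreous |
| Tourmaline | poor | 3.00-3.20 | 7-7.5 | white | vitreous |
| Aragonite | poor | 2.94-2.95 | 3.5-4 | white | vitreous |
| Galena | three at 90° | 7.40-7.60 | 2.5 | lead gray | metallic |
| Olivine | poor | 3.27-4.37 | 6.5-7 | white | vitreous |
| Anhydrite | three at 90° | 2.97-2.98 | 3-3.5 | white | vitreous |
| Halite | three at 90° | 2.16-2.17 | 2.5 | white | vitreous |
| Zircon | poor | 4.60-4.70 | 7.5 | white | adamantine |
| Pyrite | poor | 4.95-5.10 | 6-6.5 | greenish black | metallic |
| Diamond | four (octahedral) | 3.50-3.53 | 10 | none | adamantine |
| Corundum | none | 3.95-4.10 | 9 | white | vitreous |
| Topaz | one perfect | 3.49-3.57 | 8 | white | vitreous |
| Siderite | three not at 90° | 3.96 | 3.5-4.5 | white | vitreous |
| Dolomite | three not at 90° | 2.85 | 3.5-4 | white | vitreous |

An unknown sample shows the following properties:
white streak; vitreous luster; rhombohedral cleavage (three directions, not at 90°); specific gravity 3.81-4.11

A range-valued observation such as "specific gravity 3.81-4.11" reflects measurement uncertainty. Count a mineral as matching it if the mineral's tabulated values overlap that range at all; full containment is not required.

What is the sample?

White streak excludes Galena, Pyrite, Diamond.
Vitreous luster rules out Zircon.
Rhombohedral cleavage (three directions, not at 90°): only Calcite, Siderite, Dolomite remain.
Specific gravity 3.81-4.11: only Siderite remains.
The only mineral consistent with every observation is Siderite.

Siderite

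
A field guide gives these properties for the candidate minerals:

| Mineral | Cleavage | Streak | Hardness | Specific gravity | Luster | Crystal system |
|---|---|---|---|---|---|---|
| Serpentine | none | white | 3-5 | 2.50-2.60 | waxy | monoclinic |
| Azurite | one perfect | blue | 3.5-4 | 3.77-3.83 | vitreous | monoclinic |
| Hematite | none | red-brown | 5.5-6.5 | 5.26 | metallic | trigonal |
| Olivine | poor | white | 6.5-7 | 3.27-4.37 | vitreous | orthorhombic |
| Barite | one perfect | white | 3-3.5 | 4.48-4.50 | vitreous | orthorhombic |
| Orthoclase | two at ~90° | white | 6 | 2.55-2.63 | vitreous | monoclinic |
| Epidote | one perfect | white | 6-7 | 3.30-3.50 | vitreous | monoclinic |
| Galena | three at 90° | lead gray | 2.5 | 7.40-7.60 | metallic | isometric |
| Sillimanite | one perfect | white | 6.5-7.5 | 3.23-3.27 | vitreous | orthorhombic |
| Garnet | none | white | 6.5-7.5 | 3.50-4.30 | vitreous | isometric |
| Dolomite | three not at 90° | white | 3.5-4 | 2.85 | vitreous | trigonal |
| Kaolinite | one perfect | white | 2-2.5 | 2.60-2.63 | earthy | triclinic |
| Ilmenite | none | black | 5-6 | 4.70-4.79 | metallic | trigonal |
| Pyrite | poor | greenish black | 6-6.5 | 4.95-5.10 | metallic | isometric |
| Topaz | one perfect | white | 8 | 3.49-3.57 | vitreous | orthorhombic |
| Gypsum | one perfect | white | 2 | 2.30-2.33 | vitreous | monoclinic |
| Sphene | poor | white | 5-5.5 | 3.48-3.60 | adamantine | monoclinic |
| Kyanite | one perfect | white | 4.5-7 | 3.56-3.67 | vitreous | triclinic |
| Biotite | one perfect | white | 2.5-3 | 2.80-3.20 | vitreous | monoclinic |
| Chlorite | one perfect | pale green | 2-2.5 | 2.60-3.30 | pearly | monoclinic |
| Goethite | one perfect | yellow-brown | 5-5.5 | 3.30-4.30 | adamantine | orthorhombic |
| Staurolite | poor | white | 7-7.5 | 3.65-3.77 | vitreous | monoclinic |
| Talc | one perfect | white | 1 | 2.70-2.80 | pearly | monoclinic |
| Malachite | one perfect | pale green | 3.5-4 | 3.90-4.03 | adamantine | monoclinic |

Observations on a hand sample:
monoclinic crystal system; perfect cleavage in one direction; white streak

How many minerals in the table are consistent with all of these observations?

Monoclinic crystal system — Serpentine, Azurite, Orthoclase, Epidote, Gypsum, Sphene, Biotite, Chlorite, Staurolite, Talc, Malachite remain.
Perfect cleavage in one direction is inconsistent with Serpentine, Orthoclase, Sphene, Staurolite.
White streak rules out Azurite, Chlorite, Malachite.
Remaining candidates: Biotite, Epidote, Gypsum, Talc.
That is 4 minerals.

4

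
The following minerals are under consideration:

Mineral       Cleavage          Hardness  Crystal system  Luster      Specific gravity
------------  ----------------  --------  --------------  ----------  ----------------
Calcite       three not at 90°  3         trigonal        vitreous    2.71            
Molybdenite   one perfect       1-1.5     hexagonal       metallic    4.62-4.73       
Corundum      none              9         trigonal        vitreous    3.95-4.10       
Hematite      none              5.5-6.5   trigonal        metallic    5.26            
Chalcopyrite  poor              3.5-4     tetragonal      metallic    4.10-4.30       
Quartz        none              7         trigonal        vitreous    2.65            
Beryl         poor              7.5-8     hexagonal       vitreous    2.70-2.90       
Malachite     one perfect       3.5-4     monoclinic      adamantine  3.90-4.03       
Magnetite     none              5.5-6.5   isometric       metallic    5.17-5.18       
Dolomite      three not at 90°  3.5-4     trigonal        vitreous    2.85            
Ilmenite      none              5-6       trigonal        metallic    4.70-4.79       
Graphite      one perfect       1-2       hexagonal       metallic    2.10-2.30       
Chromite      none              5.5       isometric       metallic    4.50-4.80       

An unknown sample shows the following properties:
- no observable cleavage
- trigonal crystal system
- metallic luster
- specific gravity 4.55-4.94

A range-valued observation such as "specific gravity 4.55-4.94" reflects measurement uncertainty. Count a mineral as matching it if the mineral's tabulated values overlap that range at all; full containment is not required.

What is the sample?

Ilmenite

No observable cleavage: Corundum, Hematite, Quartz, Magnetite, Ilmenite, Chromite remain.
Trigonal crystal system eliminates Magnetite, Chromite.
Metallic luster eliminates Corundum, Quartz.
Specific gravity 4.55-4.94 rules out Hematite.
Ilmenite is the sole remaining match.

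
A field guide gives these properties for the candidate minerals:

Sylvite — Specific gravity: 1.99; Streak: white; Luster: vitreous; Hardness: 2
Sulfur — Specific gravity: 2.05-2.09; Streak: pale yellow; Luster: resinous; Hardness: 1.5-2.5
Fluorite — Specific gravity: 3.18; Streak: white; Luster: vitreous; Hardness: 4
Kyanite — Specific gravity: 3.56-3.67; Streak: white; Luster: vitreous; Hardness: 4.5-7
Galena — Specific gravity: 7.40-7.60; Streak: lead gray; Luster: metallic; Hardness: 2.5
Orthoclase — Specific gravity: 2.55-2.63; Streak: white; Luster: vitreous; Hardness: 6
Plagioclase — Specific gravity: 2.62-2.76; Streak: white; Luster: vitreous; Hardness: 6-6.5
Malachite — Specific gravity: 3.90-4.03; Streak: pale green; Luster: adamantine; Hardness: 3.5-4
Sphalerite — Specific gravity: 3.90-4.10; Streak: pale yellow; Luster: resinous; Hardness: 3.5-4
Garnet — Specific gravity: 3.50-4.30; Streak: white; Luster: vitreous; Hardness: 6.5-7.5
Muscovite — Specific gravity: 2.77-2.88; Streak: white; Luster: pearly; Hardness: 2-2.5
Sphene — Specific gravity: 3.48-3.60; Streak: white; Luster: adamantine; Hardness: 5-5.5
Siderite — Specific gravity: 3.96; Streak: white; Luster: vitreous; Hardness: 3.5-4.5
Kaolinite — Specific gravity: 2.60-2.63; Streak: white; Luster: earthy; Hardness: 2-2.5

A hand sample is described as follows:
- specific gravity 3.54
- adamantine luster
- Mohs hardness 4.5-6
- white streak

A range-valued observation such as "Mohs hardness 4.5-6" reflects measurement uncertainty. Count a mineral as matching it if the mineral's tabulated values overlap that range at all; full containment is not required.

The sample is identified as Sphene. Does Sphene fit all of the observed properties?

Yes

Specific gravity 3.54 — is consistent with Sphene (SG 3.48-3.60).
Adamantine luster — is consistent with Sphene (adamantine luster).
Mohs hardness 4.5-6 — is consistent with Sphene (hardness 5-5.5).
White streak — is consistent with Sphene (white streak).
Nothing contradicts Sphene.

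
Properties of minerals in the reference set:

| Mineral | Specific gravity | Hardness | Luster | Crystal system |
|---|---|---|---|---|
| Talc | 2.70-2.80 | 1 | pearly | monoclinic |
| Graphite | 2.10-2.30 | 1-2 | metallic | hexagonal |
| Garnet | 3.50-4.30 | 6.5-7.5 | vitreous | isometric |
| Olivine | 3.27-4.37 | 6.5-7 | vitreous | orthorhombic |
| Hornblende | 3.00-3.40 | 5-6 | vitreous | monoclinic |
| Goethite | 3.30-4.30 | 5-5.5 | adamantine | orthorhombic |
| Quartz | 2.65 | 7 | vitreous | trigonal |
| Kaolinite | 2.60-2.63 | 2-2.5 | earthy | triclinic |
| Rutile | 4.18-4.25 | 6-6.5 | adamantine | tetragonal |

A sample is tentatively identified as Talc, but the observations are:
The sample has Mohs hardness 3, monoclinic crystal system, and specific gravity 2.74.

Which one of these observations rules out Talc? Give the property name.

Mohs hardness 3: Talc has hardness 1 — outside the reference range.
Monoclinic crystal system: Talc has monoclinic system — agrees.
Specific gravity 2.74: Talc has SG 2.70-2.80 — agrees.
Only the hardness is inconsistent.

hardness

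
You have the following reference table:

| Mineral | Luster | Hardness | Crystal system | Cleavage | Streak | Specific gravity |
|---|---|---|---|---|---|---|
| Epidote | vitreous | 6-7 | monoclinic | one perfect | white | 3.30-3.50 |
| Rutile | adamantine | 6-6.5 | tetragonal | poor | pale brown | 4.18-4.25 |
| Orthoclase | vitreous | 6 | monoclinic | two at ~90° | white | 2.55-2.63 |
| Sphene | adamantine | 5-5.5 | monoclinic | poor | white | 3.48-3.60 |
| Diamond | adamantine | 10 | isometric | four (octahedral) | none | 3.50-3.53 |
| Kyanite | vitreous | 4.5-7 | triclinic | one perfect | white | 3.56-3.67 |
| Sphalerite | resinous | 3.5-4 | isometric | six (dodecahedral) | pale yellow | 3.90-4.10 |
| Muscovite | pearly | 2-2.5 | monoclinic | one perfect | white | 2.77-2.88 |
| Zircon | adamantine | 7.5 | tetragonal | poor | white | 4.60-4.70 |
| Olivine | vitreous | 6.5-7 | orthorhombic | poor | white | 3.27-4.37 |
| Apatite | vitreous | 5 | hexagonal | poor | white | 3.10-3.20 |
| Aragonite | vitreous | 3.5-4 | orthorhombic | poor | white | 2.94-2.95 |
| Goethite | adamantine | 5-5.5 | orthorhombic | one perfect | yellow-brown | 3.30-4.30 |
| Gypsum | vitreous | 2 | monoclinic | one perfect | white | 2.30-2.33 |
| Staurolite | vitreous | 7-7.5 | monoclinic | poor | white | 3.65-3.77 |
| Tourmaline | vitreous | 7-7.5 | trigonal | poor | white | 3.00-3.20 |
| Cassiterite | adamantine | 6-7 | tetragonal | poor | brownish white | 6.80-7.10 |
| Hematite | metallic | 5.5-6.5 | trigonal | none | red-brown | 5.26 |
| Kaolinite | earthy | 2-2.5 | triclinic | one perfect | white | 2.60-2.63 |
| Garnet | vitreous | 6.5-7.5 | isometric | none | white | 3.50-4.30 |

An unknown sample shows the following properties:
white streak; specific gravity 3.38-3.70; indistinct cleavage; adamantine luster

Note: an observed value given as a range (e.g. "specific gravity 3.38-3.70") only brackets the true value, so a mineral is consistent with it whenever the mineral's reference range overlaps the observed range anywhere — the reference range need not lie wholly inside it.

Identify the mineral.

Sphene

White streak excludes Rutile, Diamond, Sphalerite, Goethite, Cassiterite, Hematite.
Specific gravity 3.38-3.70 — Epidote, Sphene, Kyanite, Olivine, Staurolite, Garnet remain.
Indistinct cleavage is inconsistent with Epidote, Kyanite, Garnet.
Adamantine luster — Sphene remains.
The only mineral consistent with every observation is Sphene.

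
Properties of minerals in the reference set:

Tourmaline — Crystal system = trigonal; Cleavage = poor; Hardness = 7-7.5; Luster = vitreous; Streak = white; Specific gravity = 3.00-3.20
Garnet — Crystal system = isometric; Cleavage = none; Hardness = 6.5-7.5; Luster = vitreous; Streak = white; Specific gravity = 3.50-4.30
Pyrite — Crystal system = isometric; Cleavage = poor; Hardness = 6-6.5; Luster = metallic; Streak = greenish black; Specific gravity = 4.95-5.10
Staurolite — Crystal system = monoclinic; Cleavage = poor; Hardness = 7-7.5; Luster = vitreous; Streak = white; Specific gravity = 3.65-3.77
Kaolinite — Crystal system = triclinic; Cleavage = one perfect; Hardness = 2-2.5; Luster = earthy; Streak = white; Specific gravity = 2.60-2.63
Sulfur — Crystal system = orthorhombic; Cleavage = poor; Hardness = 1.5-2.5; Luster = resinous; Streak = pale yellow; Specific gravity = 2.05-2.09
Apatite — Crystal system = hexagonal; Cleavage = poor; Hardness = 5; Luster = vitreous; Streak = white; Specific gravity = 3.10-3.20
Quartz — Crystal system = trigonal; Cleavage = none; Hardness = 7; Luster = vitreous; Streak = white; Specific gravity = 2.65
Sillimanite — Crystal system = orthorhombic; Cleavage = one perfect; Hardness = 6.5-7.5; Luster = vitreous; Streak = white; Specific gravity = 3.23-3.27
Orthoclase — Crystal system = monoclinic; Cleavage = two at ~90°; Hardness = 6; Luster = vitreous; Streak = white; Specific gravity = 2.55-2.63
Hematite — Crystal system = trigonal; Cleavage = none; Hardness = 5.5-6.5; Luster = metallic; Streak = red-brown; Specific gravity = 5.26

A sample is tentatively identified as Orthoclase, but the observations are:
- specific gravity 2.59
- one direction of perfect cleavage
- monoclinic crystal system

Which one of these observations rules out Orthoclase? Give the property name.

cleavage

Specific gravity 2.59: Orthoclase has SG 2.55-2.63 — matches.
One direction of perfect cleavage: Orthoclase has cleavage two at ~90° — outside the reference range.
Monoclinic crystal system: Orthoclase has monoclinic system — matches.
Only the cleavage is inconsistent.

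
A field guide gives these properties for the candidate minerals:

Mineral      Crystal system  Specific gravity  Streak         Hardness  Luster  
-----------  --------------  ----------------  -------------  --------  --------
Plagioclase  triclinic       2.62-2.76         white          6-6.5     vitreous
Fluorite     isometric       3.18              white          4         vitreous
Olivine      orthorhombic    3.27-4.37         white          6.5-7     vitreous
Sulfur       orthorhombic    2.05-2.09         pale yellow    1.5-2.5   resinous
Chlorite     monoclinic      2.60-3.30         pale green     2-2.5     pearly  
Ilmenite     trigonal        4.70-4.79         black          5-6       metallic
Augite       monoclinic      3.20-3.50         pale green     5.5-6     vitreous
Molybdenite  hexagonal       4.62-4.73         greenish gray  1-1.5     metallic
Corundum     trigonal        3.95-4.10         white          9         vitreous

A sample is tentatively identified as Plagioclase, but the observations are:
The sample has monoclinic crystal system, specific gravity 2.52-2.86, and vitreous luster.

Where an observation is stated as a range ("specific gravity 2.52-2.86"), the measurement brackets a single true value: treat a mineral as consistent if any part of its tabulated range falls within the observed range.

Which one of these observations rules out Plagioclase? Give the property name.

crystal system

Monoclinic crystal system: Plagioclase has triclinic system — does not match.
Specific gravity 2.52-2.86: Plagioclase has SG 2.62-2.76 — within range.
Vitreous luster: Plagioclase has vitreous luster — within range.
Everything matches except the crystal system.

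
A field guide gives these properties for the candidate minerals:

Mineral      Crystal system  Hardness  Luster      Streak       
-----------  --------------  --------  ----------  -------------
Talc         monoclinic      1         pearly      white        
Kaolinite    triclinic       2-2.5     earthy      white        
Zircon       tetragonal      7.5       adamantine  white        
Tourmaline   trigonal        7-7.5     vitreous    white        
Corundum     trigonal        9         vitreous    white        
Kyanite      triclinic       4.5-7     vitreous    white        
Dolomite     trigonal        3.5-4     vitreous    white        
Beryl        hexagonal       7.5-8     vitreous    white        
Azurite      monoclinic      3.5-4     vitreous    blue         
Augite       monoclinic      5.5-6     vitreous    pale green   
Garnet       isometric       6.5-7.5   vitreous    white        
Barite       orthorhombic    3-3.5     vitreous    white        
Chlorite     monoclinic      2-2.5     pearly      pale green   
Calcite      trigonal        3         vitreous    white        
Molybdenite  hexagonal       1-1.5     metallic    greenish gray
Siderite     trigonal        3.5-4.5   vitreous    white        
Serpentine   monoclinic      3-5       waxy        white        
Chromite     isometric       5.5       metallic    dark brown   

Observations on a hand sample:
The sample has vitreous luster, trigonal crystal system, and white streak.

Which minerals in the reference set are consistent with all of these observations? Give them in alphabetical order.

Vitreous luster: leaves Tourmaline, Corundum, Kyanite, Dolomite, Beryl, Azurite, Augite, Garnet, Barite, Calcite, Siderite.
Trigonal crystal system: Tourmaline, Corundum, Dolomite, Calcite, Siderite remain.
White streak: no further eliminations.
Consistent with every observation: Calcite, Corundum, Dolomite, Siderite, Tourmaline.

Calcite, Corundum, Dolomite, Siderite, Tourmaline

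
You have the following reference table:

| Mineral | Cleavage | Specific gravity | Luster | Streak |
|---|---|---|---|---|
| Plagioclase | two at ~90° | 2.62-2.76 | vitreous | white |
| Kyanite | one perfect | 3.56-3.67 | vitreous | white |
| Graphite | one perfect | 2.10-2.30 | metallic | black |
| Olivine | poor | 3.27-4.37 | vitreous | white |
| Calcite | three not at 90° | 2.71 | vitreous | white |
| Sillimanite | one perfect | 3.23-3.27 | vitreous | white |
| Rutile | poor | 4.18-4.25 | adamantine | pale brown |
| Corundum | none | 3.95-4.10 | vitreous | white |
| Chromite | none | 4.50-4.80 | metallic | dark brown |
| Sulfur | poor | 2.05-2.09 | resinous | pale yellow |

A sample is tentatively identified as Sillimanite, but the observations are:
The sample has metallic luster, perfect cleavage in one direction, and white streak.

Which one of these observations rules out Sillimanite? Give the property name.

luster

Metallic luster: Sillimanite has vitreous luster — outside the reference range.
Perfect cleavage in one direction: Sillimanite has cleavage one perfect — matches.
White streak: Sillimanite has white streak — matches.
The luster is the one property that does not fit.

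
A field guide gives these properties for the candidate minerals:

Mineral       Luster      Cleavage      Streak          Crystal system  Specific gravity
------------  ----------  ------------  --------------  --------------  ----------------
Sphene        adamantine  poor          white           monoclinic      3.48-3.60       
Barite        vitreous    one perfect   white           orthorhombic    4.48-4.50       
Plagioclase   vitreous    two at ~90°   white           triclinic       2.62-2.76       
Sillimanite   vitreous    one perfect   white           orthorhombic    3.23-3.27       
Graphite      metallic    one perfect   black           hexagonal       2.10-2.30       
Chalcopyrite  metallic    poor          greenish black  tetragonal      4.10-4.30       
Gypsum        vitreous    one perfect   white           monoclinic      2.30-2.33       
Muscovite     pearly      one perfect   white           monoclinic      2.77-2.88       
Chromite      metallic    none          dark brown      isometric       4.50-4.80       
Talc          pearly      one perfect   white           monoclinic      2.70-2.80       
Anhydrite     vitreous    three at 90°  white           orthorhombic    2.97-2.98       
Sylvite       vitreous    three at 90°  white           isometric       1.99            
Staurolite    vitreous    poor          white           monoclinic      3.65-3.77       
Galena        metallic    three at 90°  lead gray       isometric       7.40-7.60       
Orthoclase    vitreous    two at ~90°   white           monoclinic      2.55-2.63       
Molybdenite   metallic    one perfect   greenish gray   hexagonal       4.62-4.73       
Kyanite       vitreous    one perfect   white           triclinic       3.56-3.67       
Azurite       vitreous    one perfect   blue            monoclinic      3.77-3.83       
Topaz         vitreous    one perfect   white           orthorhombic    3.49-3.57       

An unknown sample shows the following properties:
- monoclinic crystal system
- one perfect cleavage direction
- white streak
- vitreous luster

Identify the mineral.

Gypsum

Monoclinic crystal system — leaves Sphene, Gypsum, Muscovite, Talc, Staurolite, Orthoclase, Azurite.
One perfect cleavage direction eliminates Sphene, Staurolite, Orthoclase.
White streak rules out Azurite.
Vitreous luster — narrows the field to Gypsum.
Gypsum is the sole remaining match.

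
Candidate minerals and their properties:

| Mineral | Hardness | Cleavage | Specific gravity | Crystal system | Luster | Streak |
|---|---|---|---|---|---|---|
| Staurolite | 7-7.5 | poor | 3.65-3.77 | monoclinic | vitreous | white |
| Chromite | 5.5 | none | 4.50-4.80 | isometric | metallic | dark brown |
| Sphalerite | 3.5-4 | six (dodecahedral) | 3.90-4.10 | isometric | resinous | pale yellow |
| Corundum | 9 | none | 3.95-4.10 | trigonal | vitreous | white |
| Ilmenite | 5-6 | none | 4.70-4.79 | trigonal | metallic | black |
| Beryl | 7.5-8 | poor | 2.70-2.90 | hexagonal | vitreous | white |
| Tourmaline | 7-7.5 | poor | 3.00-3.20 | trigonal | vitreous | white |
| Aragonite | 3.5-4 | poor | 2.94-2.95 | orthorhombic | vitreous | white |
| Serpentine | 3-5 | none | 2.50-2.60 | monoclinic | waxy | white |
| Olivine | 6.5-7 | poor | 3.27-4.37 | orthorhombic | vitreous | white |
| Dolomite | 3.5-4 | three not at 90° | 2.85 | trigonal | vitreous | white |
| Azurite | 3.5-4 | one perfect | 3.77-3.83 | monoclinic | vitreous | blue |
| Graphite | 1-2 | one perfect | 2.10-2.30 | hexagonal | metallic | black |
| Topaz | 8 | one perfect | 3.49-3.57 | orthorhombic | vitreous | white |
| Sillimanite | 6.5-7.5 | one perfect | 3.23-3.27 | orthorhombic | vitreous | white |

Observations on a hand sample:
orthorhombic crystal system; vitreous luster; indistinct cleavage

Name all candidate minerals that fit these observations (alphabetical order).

Orthorhombic crystal system — Aragonite, Olivine, Topaz, Sillimanite remain.
Vitreous luster — consistent with all remaining minerals.
Indistinct cleavage rules out Topaz, Sillimanite.
Remaining candidates: Aragonite, Olivine.

Aragonite, Olivine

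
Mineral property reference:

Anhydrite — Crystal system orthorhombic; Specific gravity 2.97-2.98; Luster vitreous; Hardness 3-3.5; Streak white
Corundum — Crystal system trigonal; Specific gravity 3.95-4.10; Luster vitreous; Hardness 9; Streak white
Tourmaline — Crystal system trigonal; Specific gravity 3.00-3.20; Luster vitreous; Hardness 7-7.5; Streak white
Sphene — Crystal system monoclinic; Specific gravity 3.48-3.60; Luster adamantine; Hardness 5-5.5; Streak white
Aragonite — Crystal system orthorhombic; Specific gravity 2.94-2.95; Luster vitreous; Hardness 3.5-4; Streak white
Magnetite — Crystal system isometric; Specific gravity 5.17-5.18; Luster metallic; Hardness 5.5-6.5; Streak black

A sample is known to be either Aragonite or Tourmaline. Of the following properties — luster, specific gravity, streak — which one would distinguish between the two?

Luster: both vitreous — same for both.
Specific gravity: Aragonite 2.94-2.95, Tourmaline 3.00-3.20 — these differ.
Streak: both white — same for both.
Only specific gravity differs between Aragonite and Tourmaline among the listed tests.

specific gravity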